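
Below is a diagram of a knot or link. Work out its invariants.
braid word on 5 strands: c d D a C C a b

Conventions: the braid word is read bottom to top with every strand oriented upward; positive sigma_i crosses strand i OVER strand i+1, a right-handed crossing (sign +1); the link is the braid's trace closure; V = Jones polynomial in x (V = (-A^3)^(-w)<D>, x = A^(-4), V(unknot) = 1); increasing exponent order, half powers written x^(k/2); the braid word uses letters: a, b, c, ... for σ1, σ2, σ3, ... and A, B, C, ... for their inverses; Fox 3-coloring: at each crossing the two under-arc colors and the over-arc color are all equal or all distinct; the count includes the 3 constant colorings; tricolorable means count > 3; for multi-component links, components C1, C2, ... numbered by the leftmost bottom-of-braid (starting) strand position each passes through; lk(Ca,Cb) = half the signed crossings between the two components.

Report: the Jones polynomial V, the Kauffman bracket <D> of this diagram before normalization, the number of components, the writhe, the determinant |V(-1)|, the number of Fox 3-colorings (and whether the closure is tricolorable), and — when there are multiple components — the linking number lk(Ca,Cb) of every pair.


V(x) = 1 + x + x^2 + x^3
bracket: A^-6 + A^-2 + A^2 + A^6, w = +2
3 components, writhe +2, over 8 crossings
lk(C1,C2) = +1
linking number lk(C1,C3) = 0
lk(C2,C3): 0
det 0, colorings 9 of 3^8 — tricolorable
observation: det 0 = |V(-1)|; divisible by 3, so tricolorable


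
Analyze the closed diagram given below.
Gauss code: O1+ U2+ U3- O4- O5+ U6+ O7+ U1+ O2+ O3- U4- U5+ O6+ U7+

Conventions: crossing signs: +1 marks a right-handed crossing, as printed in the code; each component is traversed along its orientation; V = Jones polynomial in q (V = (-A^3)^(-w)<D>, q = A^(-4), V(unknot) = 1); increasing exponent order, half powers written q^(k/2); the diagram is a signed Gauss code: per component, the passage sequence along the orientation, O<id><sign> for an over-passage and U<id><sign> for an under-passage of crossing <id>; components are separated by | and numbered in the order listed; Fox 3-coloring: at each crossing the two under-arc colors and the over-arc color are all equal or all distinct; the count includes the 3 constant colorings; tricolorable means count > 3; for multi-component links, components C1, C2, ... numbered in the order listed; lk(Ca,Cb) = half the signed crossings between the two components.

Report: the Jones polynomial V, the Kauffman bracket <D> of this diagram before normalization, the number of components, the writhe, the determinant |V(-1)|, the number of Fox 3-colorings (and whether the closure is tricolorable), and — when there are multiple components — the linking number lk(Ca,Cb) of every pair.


Jones polynomial: V(q) = q + q^3 - q^4
<D> = A^-7 - A^-3 - A^5; writhe +3
components 1, writhe +3 (7 crossings)
3-colorings: 9 of 3^7, det 3 — tricolorable
note: the span of V is 3, forcing >= 3 crossings in any diagram


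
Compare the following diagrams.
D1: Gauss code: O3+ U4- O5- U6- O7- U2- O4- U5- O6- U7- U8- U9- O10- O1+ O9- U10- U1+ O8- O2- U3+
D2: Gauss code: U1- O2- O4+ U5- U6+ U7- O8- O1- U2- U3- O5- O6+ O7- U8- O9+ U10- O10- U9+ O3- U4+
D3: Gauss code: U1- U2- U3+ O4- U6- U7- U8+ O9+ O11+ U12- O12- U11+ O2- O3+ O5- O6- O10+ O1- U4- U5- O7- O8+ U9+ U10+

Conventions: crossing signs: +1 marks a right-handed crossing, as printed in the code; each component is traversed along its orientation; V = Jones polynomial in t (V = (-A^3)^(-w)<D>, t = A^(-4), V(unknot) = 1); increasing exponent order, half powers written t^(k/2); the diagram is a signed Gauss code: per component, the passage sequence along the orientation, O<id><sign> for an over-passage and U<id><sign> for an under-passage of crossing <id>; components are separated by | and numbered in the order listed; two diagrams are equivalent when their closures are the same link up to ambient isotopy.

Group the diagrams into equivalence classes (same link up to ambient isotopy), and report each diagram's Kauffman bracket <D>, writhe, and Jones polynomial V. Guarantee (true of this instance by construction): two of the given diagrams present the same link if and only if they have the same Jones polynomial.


equivalence classes: {D1} | {D2} | {D3}
D1 (bracket A^-10 + A^-2 - A^2 + A^6 - A^10; 10 crossings at w = -6): V = -t^-7 + t^-6 - t^-5 + t^-4 + t^-2
V(D2) = -t^-6 + t^-5 - t^-4 + 2t^-3 - t^-2 + t^-1  [10 crossings, <D> = A^-8 - A^-4 + 2 - A^4 + A^8 - A^12, w = -4]
V(D3) = 1  (w -2, c 12, <D> = A^-6)
observation: 3 classes among 3 diagrams; unequal V(t) rules out equality


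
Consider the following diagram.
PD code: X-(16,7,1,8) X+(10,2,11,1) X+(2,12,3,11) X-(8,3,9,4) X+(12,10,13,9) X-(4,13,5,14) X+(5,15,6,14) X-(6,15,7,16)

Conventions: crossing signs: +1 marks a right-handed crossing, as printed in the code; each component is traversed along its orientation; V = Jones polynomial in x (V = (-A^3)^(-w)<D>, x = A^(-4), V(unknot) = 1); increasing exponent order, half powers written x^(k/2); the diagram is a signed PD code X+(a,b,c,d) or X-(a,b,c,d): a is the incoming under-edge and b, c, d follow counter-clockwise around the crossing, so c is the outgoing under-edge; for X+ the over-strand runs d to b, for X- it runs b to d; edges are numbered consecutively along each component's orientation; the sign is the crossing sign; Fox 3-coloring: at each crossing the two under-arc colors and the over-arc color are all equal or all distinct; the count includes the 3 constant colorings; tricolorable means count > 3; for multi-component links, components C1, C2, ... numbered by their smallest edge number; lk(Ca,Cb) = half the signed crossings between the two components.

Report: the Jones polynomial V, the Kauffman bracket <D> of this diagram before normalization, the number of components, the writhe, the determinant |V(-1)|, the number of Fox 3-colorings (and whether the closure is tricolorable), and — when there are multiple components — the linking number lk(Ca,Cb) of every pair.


V(x) = -x^-3 + 2x^-2 - 2x^-1 + 3 - 2x + 2x^2 - x^3
bracket: -A^-12 + 2A^-8 - 2A^-4 + 3 - 2A^4 + 2A^8 - A^12, w = 0
1 component, writhe 0, over 8 crossings
det 13, colorings 3 of 3^8 — not tricolorable
observation: det 13 = |V(-1)|; not divisible by 3, so not tricolorable


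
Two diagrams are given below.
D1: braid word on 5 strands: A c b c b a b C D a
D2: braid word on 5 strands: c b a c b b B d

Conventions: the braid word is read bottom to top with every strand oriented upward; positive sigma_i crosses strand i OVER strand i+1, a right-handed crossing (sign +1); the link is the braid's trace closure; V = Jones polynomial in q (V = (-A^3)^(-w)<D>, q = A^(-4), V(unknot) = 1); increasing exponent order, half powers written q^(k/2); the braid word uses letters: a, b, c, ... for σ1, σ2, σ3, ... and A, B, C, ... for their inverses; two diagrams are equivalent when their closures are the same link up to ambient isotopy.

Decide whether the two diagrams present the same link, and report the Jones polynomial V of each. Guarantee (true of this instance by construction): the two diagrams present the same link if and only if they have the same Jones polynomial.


equivalent: yes
D1 (bracket -A^-4 + 1 + A^8; 10 crossings at w = +4): V = q + q^3 - q^4
D2 (bracket -A^2 + A^6 + A^14; 8 crossings at w = +6): V = q + q^3 - q^4
key observation: from 10 to 8 crossings by R-moves: one link, two diagrams


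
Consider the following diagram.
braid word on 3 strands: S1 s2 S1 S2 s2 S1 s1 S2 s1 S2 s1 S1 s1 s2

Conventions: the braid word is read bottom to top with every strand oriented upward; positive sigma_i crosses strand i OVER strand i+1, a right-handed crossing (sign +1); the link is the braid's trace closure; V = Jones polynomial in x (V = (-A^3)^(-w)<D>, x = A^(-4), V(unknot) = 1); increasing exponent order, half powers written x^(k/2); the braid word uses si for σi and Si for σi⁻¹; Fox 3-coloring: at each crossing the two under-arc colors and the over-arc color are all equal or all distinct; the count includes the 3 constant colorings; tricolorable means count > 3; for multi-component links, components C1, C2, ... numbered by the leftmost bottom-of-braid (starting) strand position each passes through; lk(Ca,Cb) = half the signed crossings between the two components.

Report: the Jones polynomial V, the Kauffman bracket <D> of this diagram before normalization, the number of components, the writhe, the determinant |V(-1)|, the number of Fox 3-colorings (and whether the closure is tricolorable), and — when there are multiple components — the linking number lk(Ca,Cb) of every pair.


Jones polynomial: V(x) = -x^-3 + x^-2 - x^-1 + 3 - x + x^2 - x^3
<D> = -A^-12 + A^-8 - A^-4 + 3 - A^4 + A^8 - A^12; writhe 0
components 1, writhe 0 (14 crossings)
3-colorings: 27 of 3^14, det 9 — tricolorable
note: inverse pairs cancel, leaving σ1⁻¹ σ2 σ1⁻¹ σ2⁻¹ σ1 σ2⁻¹ σ1 σ2


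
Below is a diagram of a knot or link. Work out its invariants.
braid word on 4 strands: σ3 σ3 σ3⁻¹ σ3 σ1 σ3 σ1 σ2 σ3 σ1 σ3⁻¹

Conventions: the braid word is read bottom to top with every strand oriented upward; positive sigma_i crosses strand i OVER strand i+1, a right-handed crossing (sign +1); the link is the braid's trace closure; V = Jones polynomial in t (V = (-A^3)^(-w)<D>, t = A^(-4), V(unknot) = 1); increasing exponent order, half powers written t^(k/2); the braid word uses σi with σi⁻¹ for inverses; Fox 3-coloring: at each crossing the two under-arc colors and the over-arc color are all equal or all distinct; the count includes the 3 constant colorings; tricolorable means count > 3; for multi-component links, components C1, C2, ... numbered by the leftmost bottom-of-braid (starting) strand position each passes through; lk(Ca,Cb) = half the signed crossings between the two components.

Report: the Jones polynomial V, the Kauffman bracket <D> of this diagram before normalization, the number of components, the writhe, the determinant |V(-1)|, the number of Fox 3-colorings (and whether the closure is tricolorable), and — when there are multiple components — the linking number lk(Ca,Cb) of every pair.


V(t) = t^2 + 2t^4 - 2t^5 + t^6 - 2t^7 + t^8
bracket: -A^-11 + 2A^-7 - A^-3 + 2A - 2A^5 - A^13, w = +7
1 component, writhe +7, over 11 crossings
det 9, colorings 27 of 3^11 — tricolorable
observation: w = +7 shifts under R1 moves; the (-A^3)^(-7) factor cancels that in V


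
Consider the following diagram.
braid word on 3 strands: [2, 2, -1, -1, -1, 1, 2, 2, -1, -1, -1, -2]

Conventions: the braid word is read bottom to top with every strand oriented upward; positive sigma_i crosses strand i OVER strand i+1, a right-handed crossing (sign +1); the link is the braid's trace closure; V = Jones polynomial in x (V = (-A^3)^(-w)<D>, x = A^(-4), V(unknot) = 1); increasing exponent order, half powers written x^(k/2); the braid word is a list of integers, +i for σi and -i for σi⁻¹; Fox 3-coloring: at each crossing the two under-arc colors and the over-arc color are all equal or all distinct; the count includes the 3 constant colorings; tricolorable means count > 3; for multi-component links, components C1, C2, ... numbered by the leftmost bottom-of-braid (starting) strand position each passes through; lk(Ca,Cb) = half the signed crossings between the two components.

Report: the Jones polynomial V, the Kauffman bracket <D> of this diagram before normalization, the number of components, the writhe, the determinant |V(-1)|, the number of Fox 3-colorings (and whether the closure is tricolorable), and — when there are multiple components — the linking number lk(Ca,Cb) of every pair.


V = -x^-6 + 2x^-5 - 4x^-4 + 5x^-3 - 4x^-2 + 5x^-1 - 3 + 2x - x^2
<D> = -A^-14 + 2A^-10 - 3A^-6 + 5A^-2 - 4A^2 + 5A^6 - 4A^10 + 2A^14 - A^18 (w = -2)
1 component over 12 crossings, w = -2
9 Fox colorings among 3^12, |V(-1)| = 27: tricolorable
why: V spans 8 powers of x: at least 8 crossings in any diagram


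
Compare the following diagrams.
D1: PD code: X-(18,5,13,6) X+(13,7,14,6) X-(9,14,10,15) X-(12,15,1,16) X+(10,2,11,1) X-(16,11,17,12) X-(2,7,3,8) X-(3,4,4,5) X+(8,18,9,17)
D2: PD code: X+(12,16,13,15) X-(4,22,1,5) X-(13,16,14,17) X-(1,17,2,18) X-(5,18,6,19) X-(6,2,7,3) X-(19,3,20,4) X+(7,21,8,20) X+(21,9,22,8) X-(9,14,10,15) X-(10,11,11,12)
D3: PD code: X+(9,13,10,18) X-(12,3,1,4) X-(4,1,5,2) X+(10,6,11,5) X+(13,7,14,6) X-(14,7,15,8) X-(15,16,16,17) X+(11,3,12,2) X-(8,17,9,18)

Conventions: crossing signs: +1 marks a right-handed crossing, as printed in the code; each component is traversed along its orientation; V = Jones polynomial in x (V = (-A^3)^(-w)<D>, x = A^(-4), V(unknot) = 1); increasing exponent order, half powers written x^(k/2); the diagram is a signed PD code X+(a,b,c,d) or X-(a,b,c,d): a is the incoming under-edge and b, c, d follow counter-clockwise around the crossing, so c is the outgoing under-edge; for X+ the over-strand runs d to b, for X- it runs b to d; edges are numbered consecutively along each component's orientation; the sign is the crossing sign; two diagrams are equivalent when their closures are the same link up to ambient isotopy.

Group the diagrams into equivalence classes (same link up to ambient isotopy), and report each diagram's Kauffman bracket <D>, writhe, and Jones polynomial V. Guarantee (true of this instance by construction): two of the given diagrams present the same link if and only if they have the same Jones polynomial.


classes: {D1} | {D2} | {D3}
V(D1) = -x^(-5/2) - x^(-1/2)  [9 crossings, <D> = A^-7 + A, w = -3]
V(D2) = -x^(-9/2) - x^(-5/2) + x^(-3/2) - x^(-1/2)  [11 crossings, <D> = A^-13 - A^-9 + A^-5 + A^3, w = -5]
V(D3) = -x^(-1/2) - x^(1/2)  [9 crossings, <D> = A^-5 + A^-1, w = -1]
note: 3 classes among 3 diagrams; unequal V(x) rules out equality


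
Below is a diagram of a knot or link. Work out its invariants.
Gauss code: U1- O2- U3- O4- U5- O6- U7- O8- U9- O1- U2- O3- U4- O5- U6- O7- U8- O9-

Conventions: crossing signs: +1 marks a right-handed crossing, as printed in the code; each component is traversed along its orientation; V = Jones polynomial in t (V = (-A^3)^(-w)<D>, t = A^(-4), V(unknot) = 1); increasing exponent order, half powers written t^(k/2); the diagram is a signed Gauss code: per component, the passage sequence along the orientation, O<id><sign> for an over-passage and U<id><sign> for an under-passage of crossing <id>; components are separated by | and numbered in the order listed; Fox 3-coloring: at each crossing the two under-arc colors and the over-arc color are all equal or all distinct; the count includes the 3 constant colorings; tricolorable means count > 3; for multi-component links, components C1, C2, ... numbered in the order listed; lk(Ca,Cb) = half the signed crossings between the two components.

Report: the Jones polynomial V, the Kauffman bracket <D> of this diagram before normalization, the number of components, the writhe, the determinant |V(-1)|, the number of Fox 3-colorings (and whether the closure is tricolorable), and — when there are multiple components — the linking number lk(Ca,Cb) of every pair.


Jones polynomial: V(t) = -t^-13 + t^-12 - t^-11 + t^-10 - t^-9 + t^-8 - t^-7 + t^-6 + t^-4
<D> = -A^-11 - A^-3 + A - A^5 + A^9 - A^13 + A^17 - A^21 + A^25; writhe -9
components 1, writhe -9 (9 crossings)
3-colorings: 9 of 3^9, det 9 — tricolorable
note: det 9 = |V(-1)|; divisible by 3, so tricolorable


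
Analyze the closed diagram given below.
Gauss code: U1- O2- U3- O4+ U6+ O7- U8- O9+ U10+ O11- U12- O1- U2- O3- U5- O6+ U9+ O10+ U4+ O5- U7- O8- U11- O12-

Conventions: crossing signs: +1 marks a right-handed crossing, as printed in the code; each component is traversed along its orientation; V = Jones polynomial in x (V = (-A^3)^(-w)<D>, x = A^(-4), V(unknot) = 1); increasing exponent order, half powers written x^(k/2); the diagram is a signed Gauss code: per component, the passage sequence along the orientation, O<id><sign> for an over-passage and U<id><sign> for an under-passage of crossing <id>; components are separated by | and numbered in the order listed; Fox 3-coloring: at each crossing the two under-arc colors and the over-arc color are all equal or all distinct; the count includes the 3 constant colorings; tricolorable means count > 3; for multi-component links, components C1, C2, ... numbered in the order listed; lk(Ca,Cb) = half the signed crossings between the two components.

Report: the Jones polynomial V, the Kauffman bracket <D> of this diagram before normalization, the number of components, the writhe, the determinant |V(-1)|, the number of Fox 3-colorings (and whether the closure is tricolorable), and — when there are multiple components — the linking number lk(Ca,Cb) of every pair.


V(x) = x^-10 - 3x^-9 + 6x^-8 - 10x^-7 + 13x^-6 - 16x^-5 + 17x^-4 - 15x^-3 + 13x^-2 - 9x^-1 + 6 - 3x + x^2
bracket: A^-20 - 3A^-16 + 6A^-12 - 9A^-8 + 13A^-4 - 15 + 17A^4 - 16A^8 + 13A^12 - 10A^16 + 6A^20 - 3A^24 + A^28, w = -4
1 component, writhe -4, over 12 crossings
det 113, colorings 3 of 3^12 — not tricolorable
observation: w = -4 (over 12 crossings) is diagram-only; (-A^3)^(4) removes it from V


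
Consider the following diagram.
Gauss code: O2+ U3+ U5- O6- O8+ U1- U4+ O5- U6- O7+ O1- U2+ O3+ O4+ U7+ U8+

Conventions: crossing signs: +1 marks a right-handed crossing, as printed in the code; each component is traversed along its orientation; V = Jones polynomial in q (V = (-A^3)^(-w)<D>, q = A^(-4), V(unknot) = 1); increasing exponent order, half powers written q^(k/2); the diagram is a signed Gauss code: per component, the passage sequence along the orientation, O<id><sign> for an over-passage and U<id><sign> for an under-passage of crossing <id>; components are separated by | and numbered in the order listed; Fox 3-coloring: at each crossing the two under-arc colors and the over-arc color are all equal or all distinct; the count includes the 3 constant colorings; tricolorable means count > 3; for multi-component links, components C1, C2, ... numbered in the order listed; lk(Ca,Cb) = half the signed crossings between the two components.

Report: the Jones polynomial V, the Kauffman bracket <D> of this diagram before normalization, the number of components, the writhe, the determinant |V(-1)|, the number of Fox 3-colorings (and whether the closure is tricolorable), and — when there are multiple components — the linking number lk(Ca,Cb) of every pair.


V(q) = -q^-1 + 2 - q + 2q^2 - q^3 + q^4 - q^5
bracket: -A^-14 + A^-10 - A^-6 + 2A^-2 - A^2 + 2A^6 - A^10, w = +2
1 component, writhe +2, over 8 crossings
det 9, colorings 9 of 3^8 — tricolorable
observation: |V(-1)| = 9: so tricolorable, since 3 divides 9


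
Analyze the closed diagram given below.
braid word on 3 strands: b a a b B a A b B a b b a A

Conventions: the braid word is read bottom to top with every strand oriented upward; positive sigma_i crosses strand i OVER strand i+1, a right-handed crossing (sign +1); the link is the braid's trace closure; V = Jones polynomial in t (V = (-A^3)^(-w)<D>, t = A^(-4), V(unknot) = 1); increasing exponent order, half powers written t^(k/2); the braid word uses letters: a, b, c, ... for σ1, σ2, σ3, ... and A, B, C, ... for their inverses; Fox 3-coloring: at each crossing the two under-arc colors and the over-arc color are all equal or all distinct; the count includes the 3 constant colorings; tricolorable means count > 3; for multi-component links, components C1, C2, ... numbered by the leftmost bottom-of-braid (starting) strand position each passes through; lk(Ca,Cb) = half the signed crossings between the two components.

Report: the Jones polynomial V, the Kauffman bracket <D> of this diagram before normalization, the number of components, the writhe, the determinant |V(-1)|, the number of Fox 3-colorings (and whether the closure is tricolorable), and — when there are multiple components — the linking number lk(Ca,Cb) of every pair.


V(t) = t^2 + 2t^4 - 2t^5 + t^6 - 2t^7 + t^8
bracket: A^-14 - 2A^-10 + A^-6 - 2A^-2 + 2A^2 + A^10, w = +6
1 component, writhe +6, over 14 crossings
det 9, colorings 27 of 3^14 — tricolorable
observation: free reduction leaves σ2 σ1 σ1 σ1 σ2 σ2 of the original 14 letters


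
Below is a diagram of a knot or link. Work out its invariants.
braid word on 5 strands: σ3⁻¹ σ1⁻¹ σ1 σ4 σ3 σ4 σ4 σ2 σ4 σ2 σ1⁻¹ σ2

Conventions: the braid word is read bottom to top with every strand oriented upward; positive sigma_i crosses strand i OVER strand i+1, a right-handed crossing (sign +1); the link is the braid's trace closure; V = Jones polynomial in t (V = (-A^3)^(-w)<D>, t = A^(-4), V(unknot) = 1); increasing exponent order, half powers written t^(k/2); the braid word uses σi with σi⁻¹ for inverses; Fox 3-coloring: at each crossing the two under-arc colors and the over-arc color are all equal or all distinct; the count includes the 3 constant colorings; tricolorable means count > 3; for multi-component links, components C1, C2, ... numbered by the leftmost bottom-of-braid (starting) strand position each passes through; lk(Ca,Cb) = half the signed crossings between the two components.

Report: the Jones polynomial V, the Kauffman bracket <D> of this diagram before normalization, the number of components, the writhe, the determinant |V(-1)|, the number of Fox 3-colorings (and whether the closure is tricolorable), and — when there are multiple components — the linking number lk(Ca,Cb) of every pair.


V(t) = t^2 + 2t^4 - 2t^5 + t^6 - 2t^7 + t^8
bracket: A^-14 - 2A^-10 + A^-6 - 2A^-2 + 2A^2 + A^10, w = +6
1 component, writhe +6, over 12 crossings
det 9, colorings 27 of 3^12 — tricolorable
observation: det 9 = |V(-1)|; divisible by 3, so tricolorable


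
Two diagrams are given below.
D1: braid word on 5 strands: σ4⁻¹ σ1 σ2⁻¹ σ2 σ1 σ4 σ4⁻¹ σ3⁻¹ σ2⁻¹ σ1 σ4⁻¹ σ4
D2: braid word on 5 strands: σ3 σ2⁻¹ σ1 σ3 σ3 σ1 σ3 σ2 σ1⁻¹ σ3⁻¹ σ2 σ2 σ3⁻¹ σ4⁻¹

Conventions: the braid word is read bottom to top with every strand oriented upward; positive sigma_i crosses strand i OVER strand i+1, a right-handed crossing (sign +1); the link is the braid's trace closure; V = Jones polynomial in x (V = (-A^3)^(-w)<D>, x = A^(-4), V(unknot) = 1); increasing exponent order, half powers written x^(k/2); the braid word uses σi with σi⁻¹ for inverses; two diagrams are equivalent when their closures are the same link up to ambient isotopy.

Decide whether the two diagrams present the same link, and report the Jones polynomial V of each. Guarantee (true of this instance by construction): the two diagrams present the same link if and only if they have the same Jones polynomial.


equivalent: no
V(D1) = x + x^3 - x^4  (w 0, c 12, <D> = -A^-16 + A^-12 + A^-4)
V(D2) = x - x^2 + 2x^3 - 2x^4 + 2x^5 - x^6 + x^7 - x^8  (w +4, c 14, <D> = -A^-20 + A^-16 - A^-12 + 2A^-8 - 2A^-4 + 2 - A^4 + A^8)
why: 2 values of V(x) split the 2 diagrams


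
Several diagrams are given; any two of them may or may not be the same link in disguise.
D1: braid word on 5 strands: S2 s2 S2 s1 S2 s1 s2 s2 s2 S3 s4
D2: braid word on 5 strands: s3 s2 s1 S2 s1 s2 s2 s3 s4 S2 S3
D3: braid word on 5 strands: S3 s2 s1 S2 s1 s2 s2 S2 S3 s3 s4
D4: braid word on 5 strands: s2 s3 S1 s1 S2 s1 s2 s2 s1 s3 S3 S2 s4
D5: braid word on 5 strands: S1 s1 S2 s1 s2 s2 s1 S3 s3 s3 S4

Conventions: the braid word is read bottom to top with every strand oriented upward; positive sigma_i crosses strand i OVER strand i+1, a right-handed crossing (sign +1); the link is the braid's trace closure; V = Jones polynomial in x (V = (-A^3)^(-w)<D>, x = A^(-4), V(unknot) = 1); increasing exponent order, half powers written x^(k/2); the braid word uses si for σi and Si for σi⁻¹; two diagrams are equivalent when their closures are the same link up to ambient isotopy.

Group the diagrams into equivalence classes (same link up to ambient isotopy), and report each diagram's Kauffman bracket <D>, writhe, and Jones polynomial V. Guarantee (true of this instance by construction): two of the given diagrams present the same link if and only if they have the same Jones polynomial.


grouping into links: {D1, D2, D3, D4, D5}
V(D1) = -x^(1/2) + x^(3/2) - x^(5/2) - x^(9/2)  (w +3, c 11, <D> = A^-9 + A^-1 - A^3 + A^7)
D2 (bracket A^-3 + A^5 - A^9 + A^13; 11 crossings at w = +5): V = -x^(1/2) + x^(3/2) - x^(5/2) - x^(9/2)
D3 (bracket A^-9 + A^-1 - A^3 + A^7; 11 crossings at w = +3): V = -x^(1/2) + x^(3/2) - x^(5/2) - x^(9/2)
V(D4) = -x^(1/2) + x^(3/2) - x^(5/2) - x^(9/2)  (w +5, c 13, <D> = A^-3 + A^5 - A^9 + A^13)
V(D5) = -x^(1/2) + x^(3/2) - x^(5/2) - x^(9/2)  (w +3, c 11, <D> = A^-9 + A^-1 - A^3 + A^7)
why: all 5 diagrams share one V(x), hence one class


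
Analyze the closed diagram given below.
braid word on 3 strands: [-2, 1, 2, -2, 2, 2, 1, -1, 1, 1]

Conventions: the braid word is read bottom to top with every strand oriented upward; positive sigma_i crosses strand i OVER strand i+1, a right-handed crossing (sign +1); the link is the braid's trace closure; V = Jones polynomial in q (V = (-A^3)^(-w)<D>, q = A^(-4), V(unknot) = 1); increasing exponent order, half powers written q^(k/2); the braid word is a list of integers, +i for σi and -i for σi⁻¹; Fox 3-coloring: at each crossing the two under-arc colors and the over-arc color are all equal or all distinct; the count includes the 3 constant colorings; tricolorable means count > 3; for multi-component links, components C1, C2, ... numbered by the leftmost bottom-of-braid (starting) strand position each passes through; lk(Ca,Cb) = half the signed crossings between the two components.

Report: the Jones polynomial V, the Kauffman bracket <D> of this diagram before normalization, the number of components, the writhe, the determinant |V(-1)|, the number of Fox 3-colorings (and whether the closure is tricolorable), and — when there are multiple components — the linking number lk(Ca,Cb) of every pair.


Jones polynomial: V(q) = q - q^2 + 2q^3 - q^4 + q^5 - q^6
<D> = -A^-12 + A^-8 - A^-4 + 2 - A^4 + A^8; writhe +4
components 1, writhe +4 (10 crossings)
3-colorings: 3 of 3^10, det 7 — not tricolorable
note: |V(-1)| = 7: so not tricolorable, since 3 does not divide 7


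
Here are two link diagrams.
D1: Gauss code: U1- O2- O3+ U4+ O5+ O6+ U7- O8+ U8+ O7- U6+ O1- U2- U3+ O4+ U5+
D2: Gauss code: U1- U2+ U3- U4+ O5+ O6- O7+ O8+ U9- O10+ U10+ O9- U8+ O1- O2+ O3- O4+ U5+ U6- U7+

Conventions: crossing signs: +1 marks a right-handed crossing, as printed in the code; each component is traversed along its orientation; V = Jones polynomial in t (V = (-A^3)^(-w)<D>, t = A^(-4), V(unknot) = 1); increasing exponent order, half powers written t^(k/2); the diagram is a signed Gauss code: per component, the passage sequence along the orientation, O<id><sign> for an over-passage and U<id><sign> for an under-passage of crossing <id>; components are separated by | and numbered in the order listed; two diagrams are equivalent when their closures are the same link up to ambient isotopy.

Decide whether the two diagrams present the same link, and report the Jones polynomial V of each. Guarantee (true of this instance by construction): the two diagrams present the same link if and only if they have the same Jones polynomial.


equivalent: yes
V(D1) = 1  (w +2, c 8, <D> = A^6)
D2 (bracket A^6; 10 crossings at w = +2): V = 1
why: all 2 diagrams share one V(t), hence one class


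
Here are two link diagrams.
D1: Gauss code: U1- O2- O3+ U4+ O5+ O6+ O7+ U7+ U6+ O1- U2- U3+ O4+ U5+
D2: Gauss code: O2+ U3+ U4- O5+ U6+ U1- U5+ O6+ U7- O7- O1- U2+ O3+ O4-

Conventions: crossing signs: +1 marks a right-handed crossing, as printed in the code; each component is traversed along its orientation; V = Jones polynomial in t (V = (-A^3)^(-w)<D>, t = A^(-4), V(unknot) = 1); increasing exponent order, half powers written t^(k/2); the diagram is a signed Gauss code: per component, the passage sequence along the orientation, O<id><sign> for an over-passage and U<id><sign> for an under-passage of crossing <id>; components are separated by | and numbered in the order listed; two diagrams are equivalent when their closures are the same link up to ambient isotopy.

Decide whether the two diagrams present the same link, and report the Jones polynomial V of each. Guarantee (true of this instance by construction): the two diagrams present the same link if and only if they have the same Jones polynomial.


equivalent: yes
D1 (bracket -A^9; 7 crossings at w = +3): V = 1
V(D2) = 1  (w +1, c 7, <D> = -A^3)
key observation: one V(t) for all 2 diagrams — one class (guaranteed)


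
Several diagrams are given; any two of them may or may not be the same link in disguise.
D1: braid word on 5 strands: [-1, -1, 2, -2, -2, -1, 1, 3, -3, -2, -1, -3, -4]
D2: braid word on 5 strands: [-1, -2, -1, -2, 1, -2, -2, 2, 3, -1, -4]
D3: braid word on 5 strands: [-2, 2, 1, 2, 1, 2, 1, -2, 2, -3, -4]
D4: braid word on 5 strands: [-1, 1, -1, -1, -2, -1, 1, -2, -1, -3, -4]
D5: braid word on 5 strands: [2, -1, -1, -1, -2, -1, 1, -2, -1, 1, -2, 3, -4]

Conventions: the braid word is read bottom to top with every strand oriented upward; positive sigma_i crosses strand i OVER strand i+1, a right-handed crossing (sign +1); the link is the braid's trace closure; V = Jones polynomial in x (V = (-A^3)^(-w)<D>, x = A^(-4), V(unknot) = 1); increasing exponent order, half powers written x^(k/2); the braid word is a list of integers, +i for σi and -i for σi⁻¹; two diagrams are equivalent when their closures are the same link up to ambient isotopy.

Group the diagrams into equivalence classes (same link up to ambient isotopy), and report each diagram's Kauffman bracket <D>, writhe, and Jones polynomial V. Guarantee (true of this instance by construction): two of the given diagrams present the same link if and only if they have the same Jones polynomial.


grouping into links: {D1, D2, D4, D5} | {D3}
V(D1) = x^(-13/2) - x^(-11/2) + x^(-9/2) - 2x^(-7/2) - x^(-3/2)  (w -7, c 13, <D> = A^-15 + 2A^-7 - A^-3 + A - A^5)
V(D2) = x^(-13/2) - x^(-11/2) + x^(-9/2) - 2x^(-7/2) - x^(-3/2)  [11 crossings, <D> = A^-9 + 2A^-1 - A^3 + A^7 - A^11, w = -5]
V(D3) = -x^(3/2) - x^(7/2) + x^(9/2) - x^(11/2)  (w +3, c 11, <D> = A^-13 - A^-9 + A^-5 + A^3)
V(D4) = x^(-13/2) - x^(-11/2) + x^(-9/2) - 2x^(-7/2) - x^(-3/2)  [11 crossings, <D> = A^-15 + 2A^-7 - A^-3 + A - A^5, w = -7]
D5 (bracket A^-9 + 2A^-1 - A^3 + A^7 - A^11; 13 crossings at w = -5): V = x^(-13/2) - x^(-11/2) + x^(-9/2) - 2x^(-7/2) - x^(-3/2)
why: V(x) takes 2 values over 5 diagrams, fixing the grouping


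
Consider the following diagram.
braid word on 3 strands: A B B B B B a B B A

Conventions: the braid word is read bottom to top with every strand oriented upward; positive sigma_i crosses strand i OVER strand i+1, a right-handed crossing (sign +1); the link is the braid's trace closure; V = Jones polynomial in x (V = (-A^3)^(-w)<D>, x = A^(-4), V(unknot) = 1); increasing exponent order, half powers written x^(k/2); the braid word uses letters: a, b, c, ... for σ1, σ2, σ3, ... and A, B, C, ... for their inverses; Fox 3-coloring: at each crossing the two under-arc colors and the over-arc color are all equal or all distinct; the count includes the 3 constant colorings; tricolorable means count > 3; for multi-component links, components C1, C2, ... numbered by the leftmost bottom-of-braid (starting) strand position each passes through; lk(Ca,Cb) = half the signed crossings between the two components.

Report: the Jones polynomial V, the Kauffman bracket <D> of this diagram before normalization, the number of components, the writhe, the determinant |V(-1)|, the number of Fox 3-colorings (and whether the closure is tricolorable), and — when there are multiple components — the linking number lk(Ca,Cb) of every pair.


V(x) = -x^-12 + 2x^-11 - 3x^-10 + 4x^-9 - 5x^-8 + 4x^-7 - 3x^-6 + 3x^-5 - x^-4 + x^-3
bracket: A^-12 - A^-8 + 3A^-4 - 3 + 4A^4 - 5A^8 + 4A^12 - 3A^16 + 2A^20 - A^24, w = -8
1 component, writhe -8, over 10 crossings
det 27, colorings 9 of 3^10 — tricolorable
observation: det 27 = |V(-1)|; divisible by 3, so tricolorable


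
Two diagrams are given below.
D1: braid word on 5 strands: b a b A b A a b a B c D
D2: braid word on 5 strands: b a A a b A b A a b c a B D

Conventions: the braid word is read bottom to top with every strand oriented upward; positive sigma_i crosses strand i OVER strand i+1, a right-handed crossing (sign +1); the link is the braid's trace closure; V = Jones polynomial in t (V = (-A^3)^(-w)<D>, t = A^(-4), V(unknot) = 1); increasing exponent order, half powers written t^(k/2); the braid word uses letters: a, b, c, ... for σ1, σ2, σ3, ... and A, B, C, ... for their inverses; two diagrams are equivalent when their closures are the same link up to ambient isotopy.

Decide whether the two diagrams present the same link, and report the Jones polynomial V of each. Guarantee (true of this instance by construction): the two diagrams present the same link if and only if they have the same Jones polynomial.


same link: yes
V(D1) = t - t^2 + 2t^3 - t^4 + t^5 - t^6  [12 crossings, <D> = -A^-12 + A^-8 - A^-4 + 2 - A^4 + A^8, w = +4]
D2 (bracket -A^-12 + A^-8 - A^-4 + 2 - A^4 + A^8; 14 crossings at w = +4): V = t - t^2 + 2t^3 - t^4 + t^5 - t^6
note: from 12 to 14 crossings by R-moves: one link, two diagrams


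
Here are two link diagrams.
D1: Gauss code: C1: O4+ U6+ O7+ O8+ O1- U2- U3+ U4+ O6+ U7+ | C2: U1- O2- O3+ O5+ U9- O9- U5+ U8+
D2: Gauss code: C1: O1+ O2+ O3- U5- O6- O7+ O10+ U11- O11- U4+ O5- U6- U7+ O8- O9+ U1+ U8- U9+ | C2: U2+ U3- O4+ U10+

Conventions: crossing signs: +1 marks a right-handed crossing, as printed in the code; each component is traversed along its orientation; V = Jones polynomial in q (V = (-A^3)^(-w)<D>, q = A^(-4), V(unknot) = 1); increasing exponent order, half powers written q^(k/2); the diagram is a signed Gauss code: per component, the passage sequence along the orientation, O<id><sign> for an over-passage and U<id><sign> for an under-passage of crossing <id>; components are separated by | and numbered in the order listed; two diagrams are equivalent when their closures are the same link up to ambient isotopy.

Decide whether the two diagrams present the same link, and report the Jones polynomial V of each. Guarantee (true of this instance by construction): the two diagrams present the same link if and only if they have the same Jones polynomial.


equivalent: no
D1 (bracket -A^-9 + A^-1 + A^3 + A^7; 9 crossings at w = +3): V = -q^(1/2) - q^(3/2) - q^(5/2) + q^(9/2)
V(D2) = -q^(1/2) - q^(5/2)  (w +1, c 11, <D> = A^-7 + A)
key observation: comparing 2 Jones polynomials yields 2 groups


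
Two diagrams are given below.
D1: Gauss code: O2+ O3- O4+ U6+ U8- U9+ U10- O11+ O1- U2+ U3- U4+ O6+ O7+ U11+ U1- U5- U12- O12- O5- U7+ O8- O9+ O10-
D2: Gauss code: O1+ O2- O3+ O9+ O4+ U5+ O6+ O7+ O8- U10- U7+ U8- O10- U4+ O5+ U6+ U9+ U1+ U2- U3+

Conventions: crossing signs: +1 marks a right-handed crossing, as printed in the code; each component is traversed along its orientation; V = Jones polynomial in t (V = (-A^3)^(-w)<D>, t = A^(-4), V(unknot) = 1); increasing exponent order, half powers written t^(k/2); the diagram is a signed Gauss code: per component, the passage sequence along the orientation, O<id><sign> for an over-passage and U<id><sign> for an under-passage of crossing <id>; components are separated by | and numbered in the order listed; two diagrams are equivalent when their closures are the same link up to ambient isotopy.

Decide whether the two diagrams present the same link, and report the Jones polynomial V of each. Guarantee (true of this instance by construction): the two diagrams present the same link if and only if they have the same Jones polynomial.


same link: no
V(D1) = 1  [12 crossings, <D> = 1, w = 0]
V(D2) = t + t^3 - t^4  (w +4, c 10, <D> = -A^-4 + 1 + A^8)
note: V(t) takes 2 values over 2 diagrams, fixing the grouping


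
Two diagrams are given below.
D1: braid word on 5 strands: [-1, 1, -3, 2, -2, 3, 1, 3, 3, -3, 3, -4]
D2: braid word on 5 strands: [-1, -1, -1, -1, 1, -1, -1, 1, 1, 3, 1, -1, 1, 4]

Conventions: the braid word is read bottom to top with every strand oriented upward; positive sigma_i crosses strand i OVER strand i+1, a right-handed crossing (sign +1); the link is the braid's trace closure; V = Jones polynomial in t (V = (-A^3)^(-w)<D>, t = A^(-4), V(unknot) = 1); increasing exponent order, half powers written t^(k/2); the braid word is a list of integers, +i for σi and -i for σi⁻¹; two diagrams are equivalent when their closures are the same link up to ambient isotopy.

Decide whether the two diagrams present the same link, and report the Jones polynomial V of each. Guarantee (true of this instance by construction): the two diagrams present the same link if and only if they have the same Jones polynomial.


equivalent: no
D1 (bracket A^-6 + A^-2 + A^2 + A^6; 12 crossings at w = +2): V = 1 + t + t^2 + t^3
D2 (bracket 1 + A^4 + A^8 + A^12; 14 crossings at w = 0): V = t^-3 + t^-2 + t^-1 + 1
key observation: 2 classes among 2 diagrams; unequal V(t) rules out equality


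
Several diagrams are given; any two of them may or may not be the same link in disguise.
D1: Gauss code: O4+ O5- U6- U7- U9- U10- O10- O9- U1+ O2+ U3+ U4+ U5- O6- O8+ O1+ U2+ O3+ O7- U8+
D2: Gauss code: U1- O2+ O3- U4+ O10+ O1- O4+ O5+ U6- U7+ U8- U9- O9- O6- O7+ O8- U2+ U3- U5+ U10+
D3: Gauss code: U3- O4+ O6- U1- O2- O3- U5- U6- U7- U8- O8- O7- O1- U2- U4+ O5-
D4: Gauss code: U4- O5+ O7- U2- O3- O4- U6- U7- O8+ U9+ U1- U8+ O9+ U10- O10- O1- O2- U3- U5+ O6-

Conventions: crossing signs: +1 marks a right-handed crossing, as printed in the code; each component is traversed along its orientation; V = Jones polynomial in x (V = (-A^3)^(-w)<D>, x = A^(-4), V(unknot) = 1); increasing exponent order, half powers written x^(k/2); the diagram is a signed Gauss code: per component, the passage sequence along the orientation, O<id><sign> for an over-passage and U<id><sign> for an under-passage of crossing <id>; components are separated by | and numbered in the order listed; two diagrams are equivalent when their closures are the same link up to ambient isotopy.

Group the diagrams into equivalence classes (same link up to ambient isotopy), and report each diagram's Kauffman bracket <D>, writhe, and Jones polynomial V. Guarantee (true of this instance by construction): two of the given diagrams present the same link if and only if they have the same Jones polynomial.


classes: {D1} | {D2} | {D3, D4}
V(D1) = x + x^3 - x^4  [10 crossings, <D> = -A^-16 + A^-12 + A^-4, w = 0]
V(D2) = 1  [10 crossings, <D> = 1, w = 0]
D3 (bracket A^-14 - A^-10 + 2A^-6 - A^-2 + A^2 - A^6; 8 crossings at w = -6): V = -x^-6 + x^-5 - x^-4 + 2x^-3 - x^-2 + x^-1
V(D4) = -x^-6 + x^-5 - x^-4 + 2x^-3 - x^-2 + x^-1  [10 crossings, <D> = A^-8 - A^-4 + 2 - A^4 + A^8 - A^12, w = -4]
note: 3 classes among 4 diagrams; unequal V(x) rules out equality


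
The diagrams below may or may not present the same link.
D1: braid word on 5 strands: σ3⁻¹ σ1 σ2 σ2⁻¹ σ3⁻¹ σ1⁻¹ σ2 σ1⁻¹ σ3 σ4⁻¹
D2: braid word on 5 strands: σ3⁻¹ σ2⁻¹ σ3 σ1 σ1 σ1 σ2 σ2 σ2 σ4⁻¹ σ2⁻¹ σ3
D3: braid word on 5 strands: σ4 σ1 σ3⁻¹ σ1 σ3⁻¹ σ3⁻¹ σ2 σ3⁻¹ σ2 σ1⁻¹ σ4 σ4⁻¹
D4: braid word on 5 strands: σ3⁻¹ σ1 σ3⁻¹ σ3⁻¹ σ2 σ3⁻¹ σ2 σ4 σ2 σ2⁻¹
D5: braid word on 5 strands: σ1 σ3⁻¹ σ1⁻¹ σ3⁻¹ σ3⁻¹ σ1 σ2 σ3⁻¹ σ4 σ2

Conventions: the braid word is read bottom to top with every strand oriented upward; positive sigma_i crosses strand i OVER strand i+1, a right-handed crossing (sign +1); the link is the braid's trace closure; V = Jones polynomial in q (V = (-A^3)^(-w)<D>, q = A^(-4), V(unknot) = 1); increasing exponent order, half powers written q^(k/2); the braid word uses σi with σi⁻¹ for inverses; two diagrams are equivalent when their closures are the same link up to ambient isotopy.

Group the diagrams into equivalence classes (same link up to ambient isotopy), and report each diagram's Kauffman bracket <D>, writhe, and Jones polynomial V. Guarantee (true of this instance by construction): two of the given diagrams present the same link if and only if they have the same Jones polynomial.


grouping into links: {D1} | {D2} | {D3, D4, D5}
V(D1) = 1  (w -2, c 10, <D> = A^-6)
D2 (bracket -A^-4 + 1 + A^8; 12 crossings at w = +4): V = q + q^3 - q^4
V(D3) = q^-5 - 2q^-4 + 2q^-3 - 2q^-2 + 2q^-1 - 1 + q  (w 0, c 12, <D> = A^-4 - 1 + 2A^4 - 2A^8 + 2A^12 - 2A^16 + A^20)
V(D4) = q^-5 - 2q^-4 + 2q^-3 - 2q^-2 + 2q^-1 - 1 + q  [10 crossings, <D> = A^-4 - 1 + 2A^4 - 2A^8 + 2A^12 - 2A^16 + A^20, w = 0]
V(D5) = q^-5 - 2q^-4 + 2q^-3 - 2q^-2 + 2q^-1 - 1 + q  [10 crossings, <D> = A^-4 - 1 + 2A^4 - 2A^8 + 2A^12 - 2A^16 + A^20, w = 0]
key observation: comparing 5 Jones polynomials yields 3 groups
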